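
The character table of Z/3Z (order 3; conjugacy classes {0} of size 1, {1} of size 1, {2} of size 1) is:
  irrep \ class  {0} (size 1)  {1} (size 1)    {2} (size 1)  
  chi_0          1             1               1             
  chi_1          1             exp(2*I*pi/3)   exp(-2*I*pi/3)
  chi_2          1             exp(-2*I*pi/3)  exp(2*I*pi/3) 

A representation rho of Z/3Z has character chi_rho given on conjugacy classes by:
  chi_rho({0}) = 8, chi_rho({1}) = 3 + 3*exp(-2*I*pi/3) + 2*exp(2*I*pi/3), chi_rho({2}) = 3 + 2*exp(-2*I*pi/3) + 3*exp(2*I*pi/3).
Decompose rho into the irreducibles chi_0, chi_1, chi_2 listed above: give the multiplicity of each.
Multiplicities: chi_0: 3, chi_1: 2, chi_2: 3.

Reasoning: Use <chi_rho, chi> = (1/|G|) sum_C |C| * chi_rho(C) * conj(chi(C)) with |G| = 3 for each irreducible chi in the table:
  <chi_rho, chi_0> = (1/3)[1*(8)*conj(1) + 1*(3 + 3*exp(-2*I*pi/3) + 2*exp(2*I*pi/3))*conj(1) + 1*(3 + 2*exp(-2*I*pi/3) + 3*exp(2*I*pi/3))*conj(1)]
      = (1/3)[(8) + (3 + 3*exp(-2*I*pi/3) + 2*exp(2*I*pi/3)) + (3 + 2*exp(-2*I*pi/3) + 3*exp(2*I*pi/3))] = 9/3 = 3
  <chi_rho, chi_1> = (1/3)[1*(8)*conj(1) + 1*(3 + 3*exp(-2*I*pi/3) + 2*exp(2*I*pi/3))*conj(exp(2*I*pi/3)) + 1*(3 + 2*exp(-2*I*pi/3) + 3*exp(2*I*pi/3))*conj(exp(-2*I*pi/3))]
      = (1/3)[(8) + (-1) + (-1)] = 6/3 = 2
  <chi_rho, chi_2> = (1/3)[1*(8)*conj(1) + 1*(3 + 3*exp(-2*I*pi/3) + 2*exp(2*I*pi/3))*conj(exp(-2*I*pi/3)) + 1*(3 + 2*exp(-2*I*pi/3) + 3*exp(2*I*pi/3))*conj(exp(2*I*pi/3))]
      = (1/3)[(8) + (3 + 2*exp(-2*I*pi/3) + 3*exp(2*I*pi/3)) + (3 + 3*exp(-2*I*pi/3) + 2*exp(2*I*pi/3))] = 9/3 = 3
(Exp terms are combined using exp(i*s)*conj(exp(i*t)) = exp(i*(s-t)), and sums of them are collapsed using the identity that for every m > 1 the m distinct m-th roots of unity sum to 0, e.g. 1 + exp(2*I*pi/3) + exp(-2*I*pi/3) = 0.)
Dimension check: dim(rho) = sum (mult * dim) = 3*1 + 2*1 + 3*1 = 8 = chi_rho(e) = 8.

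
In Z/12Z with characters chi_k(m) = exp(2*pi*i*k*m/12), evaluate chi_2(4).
chi_2(4) = zeta_12^8 = exp(-2*I*pi/3)

chi_2(4) = zeta_12^(2*4) = zeta_12^8. Since zeta_12^12 = 1, this equals zeta_12^8 = exp(2*pi*i*8/12) = exp(-2*I*pi/3).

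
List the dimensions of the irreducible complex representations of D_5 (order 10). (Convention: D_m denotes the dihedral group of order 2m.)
Dimensions: 1, 1, 2, 2

Justification: There are 4 irreducibles (= number of conjugacy classes). Their dimensions d_i satisfy sum d_i^2 = |G| = 10: 1 + 1 + 4 + 4 = 10.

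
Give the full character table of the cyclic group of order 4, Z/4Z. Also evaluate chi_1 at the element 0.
Character table of Z/4Z (irreps indexed chi_0,...,chi_3 with chi_k(m) = zeta_4^(k*m), zeta_4 = exp(2*pi*i/4)):
  irrep \ class  {0} (size 1)  {1} (size 1)  {2} (size 1)  {3} (size 1)
  chi_0          1             1             1             1           
  chi_1          1             I             -1            -I          
  chi_2          1             -1            1             -1          
  chi_3          1             -I            -1            I           

Spot check: chi_1(0) = zeta_4^(1*0) = zeta_4^0 = 1.

Z/4Z is abelian, so all 4 irreducible complex representations are 1-dimensional. They are given by chi_k(m) = zeta_4^(k*m) for k = 0,...,3. Row orthogonality: sum_m chi_k(m) conj(chi_l(m)) = 4 * [k = l].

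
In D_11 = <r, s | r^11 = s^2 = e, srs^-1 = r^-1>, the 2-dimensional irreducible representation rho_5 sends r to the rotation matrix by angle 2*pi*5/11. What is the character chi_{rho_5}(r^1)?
chi_{rho_5}(r^1) = 2*cos(2*pi*5*1/11) = -2*cos(pi/11)

Argument: rho_5(r^1) is rotation by angle 2*pi*5*1/11, whose trace is 2*cos(2*pi*5*1/11) = -2*cos(pi/11).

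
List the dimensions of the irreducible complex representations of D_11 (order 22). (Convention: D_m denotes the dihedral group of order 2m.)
Dimensions: 1, 1, 2, 2, 2, 2, 2

Explanation: There are 7 irreducibles (= number of conjugacy classes). Their dimensions d_i satisfy sum d_i^2 = |G| = 22: 1 + 1 + 4 + 4 + 4 + 4 + 4 = 22.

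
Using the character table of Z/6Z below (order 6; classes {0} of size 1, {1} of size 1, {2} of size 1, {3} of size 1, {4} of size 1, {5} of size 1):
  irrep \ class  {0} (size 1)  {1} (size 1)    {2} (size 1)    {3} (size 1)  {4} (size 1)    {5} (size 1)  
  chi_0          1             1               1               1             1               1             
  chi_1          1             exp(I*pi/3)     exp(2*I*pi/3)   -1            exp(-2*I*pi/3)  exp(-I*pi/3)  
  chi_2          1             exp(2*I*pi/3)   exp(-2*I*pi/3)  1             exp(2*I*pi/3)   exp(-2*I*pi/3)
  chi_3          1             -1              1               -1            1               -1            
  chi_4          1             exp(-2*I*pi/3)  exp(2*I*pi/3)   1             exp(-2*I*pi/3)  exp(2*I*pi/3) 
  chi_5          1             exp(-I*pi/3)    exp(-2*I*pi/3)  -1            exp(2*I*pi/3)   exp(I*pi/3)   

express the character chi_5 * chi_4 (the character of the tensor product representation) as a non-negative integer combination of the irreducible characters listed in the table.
chi_5 tensor chi_4 = chi_3 (all other irreducibles have multiplicity 0).

Solution. The character of a tensor product is the pointwise product (chi_5 * chi_4)(C) = chi_5(C) * chi_4(C):
  {0}: (1)*(1), {1}: (exp(-I*pi/3))*(exp(-2*I*pi/3)), {2}: (exp(-2*I*pi/3))*(exp(2*I*pi/3)), {3}: (-1)*(1), {4}: (exp(2*I*pi/3))*(exp(-2*I*pi/3)), {5}: (exp(I*pi/3))*(exp(2*I*pi/3))
so (chi_5 * chi_4) takes values
  {0} -> 1, {1} -> -1, {2} -> 1, {3} -> -1, {4} -> 1, {5} -> -1.
Now take the inner product of this character with each irreducible chi from the table, <chi_5*chi_4, chi> = (1/6) sum_C |C| (chi_5*chi_4)(C) conj(chi(C)):
  <chi_5*chi_4, chi_0> = (1/6)[1*(1)*conj(1) + 1*(-1)*conj(1) + 1*(1)*conj(1) + 1*(-1)*conj(1) + 1*(1)*conj(1) + 1*(-1)*conj(1)]
      = (1/6)[(1) + (-1) + (1) + (-1) + (1) + (-1)] = 0/6 = 0
  <chi_5*chi_4, chi_1> = (1/6)[1*(1)*conj(1) + 1*(-1)*conj(exp(I*pi/3)) + 1*(1)*conj(exp(2*I*pi/3)) + 1*(-1)*conj(-1) + 1*(1)*conj(exp(-2*I*pi/3)) + 1*(-1)*conj(exp(-I*pi/3))]
      = (1/6)[(1) + (-exp(-I*pi/3)) + (exp(-2*I*pi/3)) + (1) + (exp(2*I*pi/3)) + (-exp(I*pi/3))] = 0/6 = 0
  <chi_5*chi_4, chi_2> = (1/6)[1*(1)*conj(1) + 1*(-1)*conj(exp(2*I*pi/3)) + 1*(1)*conj(exp(-2*I*pi/3)) + 1*(-1)*conj(1) + 1*(1)*conj(exp(2*I*pi/3)) + 1*(-1)*conj(exp(-2*I*pi/3))]
      = (1/6)[(1) + (-exp(-2*I*pi/3)) + (exp(2*I*pi/3)) + (-1) + (exp(-2*I*pi/3)) + (-exp(2*I*pi/3))] = 0/6 = 0
  <chi_5*chi_4, chi_3> = (1/6)[1*(1)*conj(1) + 1*(-1)*conj(-1) + 1*(1)*conj(1) + 1*(-1)*conj(-1) + 1*(1)*conj(1) + 1*(-1)*conj(-1)]
      = (1/6)[(1) + (1) + (1) + (1) + (1) + (1)] = 6/6 = 1
  <chi_5*chi_4, chi_4> = (1/6)[1*(1)*conj(1) + 1*(-1)*conj(exp(-2*I*pi/3)) + 1*(1)*conj(exp(2*I*pi/3)) + 1*(-1)*conj(1) + 1*(1)*conj(exp(-2*I*pi/3)) + 1*(-1)*conj(exp(2*I*pi/3))]
      = (1/6)[(1) + (-exp(2*I*pi/3)) + (exp(-2*I*pi/3)) + (-1) + (exp(2*I*pi/3)) + (-exp(-2*I*pi/3))] = 0/6 = 0
  <chi_5*chi_4, chi_5> = (1/6)[1*(1)*conj(1) + 1*(-1)*conj(exp(-I*pi/3)) + 1*(1)*conj(exp(-2*I*pi/3)) + 1*(-1)*conj(-1) + 1*(1)*conj(exp(2*I*pi/3)) + 1*(-1)*conj(exp(I*pi/3))]
      = (1/6)[(1) + (-exp(I*pi/3)) + (exp(2*I*pi/3)) + (1) + (exp(-2*I*pi/3)) + (-exp(-I*pi/3))] = 0/6 = 0
(Exp terms are combined using exp(i*s)*conj(exp(i*t)) = exp(i*(s-t)), and sums of them are collapsed using the identity that for every m > 1 the m distinct m-th roots of unity sum to 0, e.g. 1 + exp(2*I*pi/3) + exp(-2*I*pi/3) = 0.)
Hence the multiplicities are chi_3: 1. Dimension check: dim(chi_5)*dim(chi_4) = 1*1 = 1 and sum (mult * dim) = 1*1 = 1.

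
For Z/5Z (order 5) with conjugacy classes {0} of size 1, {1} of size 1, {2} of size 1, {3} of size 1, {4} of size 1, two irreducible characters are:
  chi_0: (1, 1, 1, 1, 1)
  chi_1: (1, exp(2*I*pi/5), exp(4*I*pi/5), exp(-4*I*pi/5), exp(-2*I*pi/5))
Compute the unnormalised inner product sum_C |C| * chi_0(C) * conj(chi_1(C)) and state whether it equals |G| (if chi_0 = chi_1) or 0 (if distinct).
Sum = 0; so <chi_0, chi_1> = 0 (distinct irreducibles are orthogonal).

Why: Compute term by term over conjugacy classes (|C| * chi_0(C) * conj(chi_1(C))):
  1*(1)*conj(1) + 1*(1)*conj(exp(2*I*pi/5)) + 1*(1)*conj(exp(4*I*pi/5)) + 1*(1)*conj(exp(-4*I*pi/5)) + 1*(1)*conj(exp(-2*I*pi/5))
  = (1) + (exp(-2*I*pi/5)) + (exp(-4*I*pi/5)) + (exp(4*I*pi/5)) + (exp(2*I*pi/5))
  = 0.
(Exp terms are combined using exp(i*s)*conj(exp(i*t)) = exp(i*(s-t)), and sums of them are collapsed using the identity that for every m > 1 the m distinct m-th roots of unity sum to 0, e.g. 1 + exp(2*I*pi/3) + exp(-2*I*pi/3) = 0.)
Dividing by |G| = 5 gives 0/5 = 0, matching the row-orthogonality relation <chi_0, chi_1> = [chi_0 = chi_1].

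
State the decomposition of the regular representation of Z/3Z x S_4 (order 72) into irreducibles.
Each irreducible V_i of dimension d_i appears with multiplicity d_i, i.e. rho_reg = (direct sum over all irreducibles V_i) d_i V_i. The irreducible dimensions for Z/3Z x S_4 are 1, 1, 1, 1, 1, 1, 2, 2, 2, 3, 3, 3, 3, 3, 3: 6 irreducibles of dimension 1, each with multiplicity 1; 3 irreducibles of dimension 2, each with multiplicity 2; 6 irreducibles of dimension 3, each with multiplicity 3. Total dimension 6*1*1 + 3*2*2 + 6*3*3 = 72 = |G|.

Reasoning: General theorem: in the regular representation of a finite group G, each irreducible appears with multiplicity equal to its dimension. Check: dim(rho_reg) = sum d_i^2 = 1 + 1 + 1 + 1 + 1 + 1 + 4 + 4 + 4 + 9 + 9 + 9 + 9 + 9 + 9 = 72 = |G|.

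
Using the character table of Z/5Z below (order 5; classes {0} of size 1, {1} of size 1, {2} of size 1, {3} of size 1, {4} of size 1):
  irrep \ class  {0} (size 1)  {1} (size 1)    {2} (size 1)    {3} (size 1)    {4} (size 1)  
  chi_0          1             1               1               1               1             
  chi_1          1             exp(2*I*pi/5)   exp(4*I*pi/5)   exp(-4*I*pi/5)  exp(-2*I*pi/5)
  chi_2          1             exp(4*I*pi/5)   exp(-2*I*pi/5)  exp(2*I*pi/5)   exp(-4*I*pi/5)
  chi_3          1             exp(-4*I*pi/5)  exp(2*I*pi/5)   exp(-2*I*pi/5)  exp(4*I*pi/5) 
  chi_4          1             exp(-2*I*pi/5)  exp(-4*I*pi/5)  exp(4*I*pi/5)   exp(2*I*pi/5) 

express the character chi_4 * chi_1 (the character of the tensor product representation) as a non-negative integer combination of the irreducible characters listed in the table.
chi_4 tensor chi_1 = chi_0 (all other irreducibles have multiplicity 0).

The character of a tensor product is the pointwise product (chi_4 * chi_1)(C) = chi_4(C) * chi_1(C):
  {0}: (1)*(1), {1}: (exp(-2*I*pi/5))*(exp(2*I*pi/5)), {2}: (exp(-4*I*pi/5))*(exp(4*I*pi/5)), {3}: (exp(4*I*pi/5))*(exp(-4*I*pi/5)), {4}: (exp(2*I*pi/5))*(exp(-2*I*pi/5))
so (chi_4 * chi_1) takes values
  {0} -> 1, {1} -> 1, {2} -> 1, {3} -> 1, {4} -> 1.
Now take the inner product of this character with each irreducible chi from the table, <chi_4*chi_1, chi> = (1/5) sum_C |C| (chi_4*chi_1)(C) conj(chi(C)):
  <chi_4*chi_1, chi_0> = (1/5)[1*(1)*conj(1) + 1*(1)*conj(1) + 1*(1)*conj(1) + 1*(1)*conj(1) + 1*(1)*conj(1)]
      = (1/5)[(1) + (1) + (1) + (1) + (1)] = 5/5 = 1
  <chi_4*chi_1, chi_1> = (1/5)[1*(1)*conj(1) + 1*(1)*conj(exp(2*I*pi/5)) + 1*(1)*conj(exp(4*I*pi/5)) + 1*(1)*conj(exp(-4*I*pi/5)) + 1*(1)*conj(exp(-2*I*pi/5))]
      = (1/5)[(1) + (exp(-2*I*pi/5)) + (exp(-4*I*pi/5)) + (exp(4*I*pi/5)) + (exp(2*I*pi/5))] = 0/5 = 0
  <chi_4*chi_1, chi_2> = (1/5)[1*(1)*conj(1) + 1*(1)*conj(exp(4*I*pi/5)) + 1*(1)*conj(exp(-2*I*pi/5)) + 1*(1)*conj(exp(2*I*pi/5)) + 1*(1)*conj(exp(-4*I*pi/5))]
      = (1/5)[(1) + (exp(-4*I*pi/5)) + (exp(2*I*pi/5)) + (exp(-2*I*pi/5)) + (exp(4*I*pi/5))] = 0/5 = 0
  <chi_4*chi_1, chi_3> = (1/5)[1*(1)*conj(1) + 1*(1)*conj(exp(-4*I*pi/5)) + 1*(1)*conj(exp(2*I*pi/5)) + 1*(1)*conj(exp(-2*I*pi/5)) + 1*(1)*conj(exp(4*I*pi/5))]
      = (1/5)[(1) + (exp(4*I*pi/5)) + (exp(-2*I*pi/5)) + (exp(2*I*pi/5)) + (exp(-4*I*pi/5))] = 0/5 = 0
  <chi_4*chi_1, chi_4> = (1/5)[1*(1)*conj(1) + 1*(1)*conj(exp(-2*I*pi/5)) + 1*(1)*conj(exp(-4*I*pi/5)) + 1*(1)*conj(exp(4*I*pi/5)) + 1*(1)*conj(exp(2*I*pi/5))]
      = (1/5)[(1) + (exp(2*I*pi/5)) + (exp(4*I*pi/5)) + (exp(-4*I*pi/5)) + (exp(-2*I*pi/5))] = 0/5 = 0
(Exp terms are combined using exp(i*s)*conj(exp(i*t)) = exp(i*(s-t)), and sums of them are collapsed using the identity that for every m > 1 the m distinct m-th roots of unity sum to 0, e.g. 1 + exp(2*I*pi/3) + exp(-2*I*pi/3) = 0.)
Hence the multiplicities are chi_0: 1. Dimension check: dim(chi_4)*dim(chi_1) = 1*1 = 1 and sum (mult * dim) = 1*1 = 1.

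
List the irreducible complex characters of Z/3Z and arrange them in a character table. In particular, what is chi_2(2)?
Character table of Z/3Z (irreps indexed chi_0,...,chi_2 with chi_k(m) = zeta_3^(k*m), zeta_3 = exp(2*pi*i/3)):
  irrep \ class  {0} (size 1)  {1} (size 1)    {2} (size 1)  
  chi_0          1             1               1             
  chi_1          1             exp(2*I*pi/3)   exp(-2*I*pi/3)
  chi_2          1             exp(-2*I*pi/3)  exp(2*I*pi/3) 

Spot check: chi_2(2) = zeta_3^(2*2) = zeta_3^4 = exp(2*I*pi/3).

Working: Z/3Z is abelian, so all 3 irreducible complex representations are 1-dimensional. They are given by chi_k(m) = zeta_3^(k*m) for k = 0,...,2. Row orthogonality: sum_m chi_k(m) conj(chi_l(m)) = 3 * [k = l].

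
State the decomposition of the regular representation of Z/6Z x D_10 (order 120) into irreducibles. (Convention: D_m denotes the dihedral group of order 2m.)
Each irreducible V_i of dimension d_i appears with multiplicity d_i, i.e. rho_reg = (direct sum over all irreducibles V_i) d_i V_i. The irreducible dimensions for Z/6Z x D_10 are 1, 1, 1, 1, 1, 1, 1, 1, 1, 1, 1, 1, 1, 1, 1, 1, 1, 1, 1, 1, 1, 1, 1, 1, 2, 2, 2, 2, 2, 2, 2, 2, 2, 2, 2, 2, 2, 2, 2, 2, 2, 2, 2, 2, 2, 2, 2, 2: 24 irreducibles of dimension 1, each with multiplicity 1; 24 irreducibles of dimension 2, each with multiplicity 2. Total dimension 24*1*1 + 24*2*2 = 120 = |G|.

Working: General theorem: in the regular representation of a finite group G, each irreducible appears with multiplicity equal to its dimension. Check: dim(rho_reg) = sum d_i^2 = 1 + 1 + 1 + 1 + 1 + 1 + 1 + 1 + 1 + 1 + 1 + 1 + 1 + 1 + 1 + 1 + 1 + 1 + 1 + 1 + 1 + 1 + 1 + 1 + 4 + 4 + 4 + 4 + 4 + 4 + 4 + 4 + 4 + 4 + 4 + 4 + 4 + 4 + 4 + 4 + 4 + 4 + 4 + 4 + 4 + 4 + 4 + 4 = 120 = |G|.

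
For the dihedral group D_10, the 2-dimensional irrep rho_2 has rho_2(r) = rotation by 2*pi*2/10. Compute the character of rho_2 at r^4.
chi_{rho_2}(r^4) = 2*cos(2*pi*2*4/10) = -1/2 + sqrt(5)/2

Derivation: rho_2(r^4) is rotation by angle 2*pi*2*4/10, whose trace is 2*cos(2*pi*2*4/10) = -1/2 + sqrt(5)/2.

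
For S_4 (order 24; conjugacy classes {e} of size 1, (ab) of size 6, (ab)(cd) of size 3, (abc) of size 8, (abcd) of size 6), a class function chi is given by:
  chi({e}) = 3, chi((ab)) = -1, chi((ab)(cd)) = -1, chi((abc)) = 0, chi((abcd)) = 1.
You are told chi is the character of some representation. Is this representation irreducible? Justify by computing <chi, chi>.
Irreducible: <chi, chi> = 1.

Explanation: <chi, chi> = (1/|G|) sum_C |C| * |chi(C)|^2 = (1/24)[1*|3|^2 + 6*|-1|^2 + 3*|-1|^2 + 8*|0|^2 + 6*|1|^2]
  = (1/24)[(9) + (6) + (3) + (0) + (6)] = 24/24 = 1.
A character is irreducible iff <chi, chi> = 1, so this representation is irreducible.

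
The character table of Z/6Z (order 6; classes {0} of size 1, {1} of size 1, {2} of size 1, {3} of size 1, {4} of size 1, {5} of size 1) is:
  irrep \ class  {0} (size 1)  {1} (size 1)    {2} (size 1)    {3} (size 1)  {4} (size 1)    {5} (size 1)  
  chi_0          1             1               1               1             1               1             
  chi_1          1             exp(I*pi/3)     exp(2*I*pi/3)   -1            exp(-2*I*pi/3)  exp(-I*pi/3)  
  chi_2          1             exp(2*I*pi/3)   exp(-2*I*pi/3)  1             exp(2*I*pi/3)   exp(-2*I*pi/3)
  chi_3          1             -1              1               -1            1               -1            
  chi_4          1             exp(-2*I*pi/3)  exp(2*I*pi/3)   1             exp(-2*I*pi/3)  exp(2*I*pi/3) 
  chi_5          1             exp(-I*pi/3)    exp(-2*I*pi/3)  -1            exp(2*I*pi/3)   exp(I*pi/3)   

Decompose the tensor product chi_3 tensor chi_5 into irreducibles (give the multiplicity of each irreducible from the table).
chi_3 tensor chi_5 = chi_2 (all other irreducibles have multiplicity 0).

Explanation: The character of a tensor product is the pointwise product (chi_3 * chi_5)(C) = chi_3(C) * chi_5(C):
  {0}: (1)*(1), {1}: (-1)*(exp(-I*pi/3)), {2}: (1)*(exp(-2*I*pi/3)), {3}: (-1)*(-1), {4}: (1)*(exp(2*I*pi/3)), {5}: (-1)*(exp(I*pi/3))
so (chi_3 * chi_5) takes values
  {0} -> 1, {1} -> -exp(-I*pi/3), {2} -> exp(-2*I*pi/3), {3} -> 1, {4} -> exp(2*I*pi/3), {5} -> -exp(I*pi/3).
Now take the inner product of this character with each irreducible chi from the table, <chi_3*chi_5, chi> = (1/6) sum_C |C| (chi_3*chi_5)(C) conj(chi(C)):
  <chi_3*chi_5, chi_0> = (1/6)[1*(1)*conj(1) + 1*(-exp(-I*pi/3))*conj(1) + 1*(exp(-2*I*pi/3))*conj(1) + 1*(1)*conj(1) + 1*(exp(2*I*pi/3))*conj(1) + 1*(-exp(I*pi/3))*conj(1)]
      = (1/6)[(1) + (-exp(-I*pi/3)) + (exp(-2*I*pi/3)) + (1) + (exp(2*I*pi/3)) + (-exp(I*pi/3))] = 0/6 = 0
  <chi_3*chi_5, chi_1> = (1/6)[1*(1)*conj(1) + 1*(-exp(-I*pi/3))*conj(exp(I*pi/3)) + 1*(exp(-2*I*pi/3))*conj(exp(2*I*pi/3)) + 1*(1)*conj(-1) + 1*(exp(2*I*pi/3))*conj(exp(-2*I*pi/3)) + 1*(-exp(I*pi/3))*conj(exp(-I*pi/3))]
      = (1/6)[(1) + (-exp(-2*I*pi/3)) + (exp(2*I*pi/3)) + (-1) + (exp(-2*I*pi/3)) + (-exp(2*I*pi/3))] = 0/6 = 0
  <chi_3*chi_5, chi_2> = (1/6)[1*(1)*conj(1) + 1*(-exp(-I*pi/3))*conj(exp(2*I*pi/3)) + 1*(exp(-2*I*pi/3))*conj(exp(-2*I*pi/3)) + 1*(1)*conj(1) + 1*(exp(2*I*pi/3))*conj(exp(2*I*pi/3)) + 1*(-exp(I*pi/3))*conj(exp(-2*I*pi/3))]
      = (1/6)[(1) + (1) + (1) + (1) + (1) + (1)] = 6/6 = 1
  <chi_3*chi_5, chi_3> = (1/6)[1*(1)*conj(1) + 1*(-exp(-I*pi/3))*conj(-1) + 1*(exp(-2*I*pi/3))*conj(1) + 1*(1)*conj(-1) + 1*(exp(2*I*pi/3))*conj(1) + 1*(-exp(I*pi/3))*conj(-1)]
      = (1/6)[(1) + (exp(-I*pi/3)) + (exp(-2*I*pi/3)) + (-1) + (exp(2*I*pi/3)) + (exp(I*pi/3))] = 0/6 = 0
  <chi_3*chi_5, chi_4> = (1/6)[1*(1)*conj(1) + 1*(-exp(-I*pi/3))*conj(exp(-2*I*pi/3)) + 1*(exp(-2*I*pi/3))*conj(exp(2*I*pi/3)) + 1*(1)*conj(1) + 1*(exp(2*I*pi/3))*conj(exp(-2*I*pi/3)) + 1*(-exp(I*pi/3))*conj(exp(2*I*pi/3))]
      = (1/6)[(1) + (-exp(I*pi/3)) + (exp(2*I*pi/3)) + (1) + (exp(-2*I*pi/3)) + (-exp(-I*pi/3))] = 0/6 = 0
  <chi_3*chi_5, chi_5> = (1/6)[1*(1)*conj(1) + 1*(-exp(-I*pi/3))*conj(exp(-I*pi/3)) + 1*(exp(-2*I*pi/3))*conj(exp(-2*I*pi/3)) + 1*(1)*conj(-1) + 1*(exp(2*I*pi/3))*conj(exp(2*I*pi/3)) + 1*(-exp(I*pi/3))*conj(exp(I*pi/3))]
      = (1/6)[(1) + (-1) + (1) + (-1) + (1) + (-1)] = 0/6 = 0
(Exp terms are combined using exp(i*s)*conj(exp(i*t)) = exp(i*(s-t)), and sums of them are collapsed using the identity that for every m > 1 the m distinct m-th roots of unity sum to 0, e.g. 1 + exp(2*I*pi/3) + exp(-2*I*pi/3) = 0.)
Hence the multiplicities are chi_2: 1. Dimension check: dim(chi_3)*dim(chi_5) = 1*1 = 1 and sum (mult * dim) = 1*1 = 1.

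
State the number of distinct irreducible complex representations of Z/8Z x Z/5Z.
40

Justification: The number of irreducible complex representations of a finite group equals its number of conjugacy classes. Z/8Z x Z/5Z is abelian of order 40, so every element is its own conjugacy class: 40 classes, so Z/8Z x Z/5Z (order 40) has exactly 40 irreducible complex representations.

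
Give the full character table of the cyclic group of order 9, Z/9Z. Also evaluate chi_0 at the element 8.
Character table of Z/9Z (irreps indexed chi_0,...,chi_8 with chi_k(m) = zeta_9^(k*m), zeta_9 = exp(2*pi*i/9)):
  irrep \ class  {0} (size 1)  {1} (size 1)    {2} (size 1)    {3} (size 1)    {4} (size 1)    {5} (size 1)    {6} (size 1)    {7} (size 1)    {8} (size 1)  
  chi_0          1             1               1               1               1               1               1               1               1             
  chi_1          1             exp(2*I*pi/9)   exp(4*I*pi/9)   exp(2*I*pi/3)   exp(8*I*pi/9)   exp(-8*I*pi/9)  exp(-2*I*pi/3)  exp(-4*I*pi/9)  exp(-2*I*pi/9)
  chi_2          1             exp(4*I*pi/9)   exp(8*I*pi/9)   exp(-2*I*pi/3)  exp(-2*I*pi/9)  exp(2*I*pi/9)   exp(2*I*pi/3)   exp(-8*I*pi/9)  exp(-4*I*pi/9)
  chi_3          1             exp(2*I*pi/3)   exp(-2*I*pi/3)  1               exp(2*I*pi/3)   exp(-2*I*pi/3)  1               exp(2*I*pi/3)   exp(-2*I*pi/3)
  chi_4          1             exp(8*I*pi/9)   exp(-2*I*pi/9)  exp(2*I*pi/3)   exp(-4*I*pi/9)  exp(4*I*pi/9)   exp(-2*I*pi/3)  exp(2*I*pi/9)   exp(-8*I*pi/9)
  chi_5          1             exp(-8*I*pi/9)  exp(2*I*pi/9)   exp(-2*I*pi/3)  exp(4*I*pi/9)   exp(-4*I*pi/9)  exp(2*I*pi/3)   exp(-2*I*pi/9)  exp(8*I*pi/9) 
  chi_6          1             exp(-2*I*pi/3)  exp(2*I*pi/3)   1               exp(-2*I*pi/3)  exp(2*I*pi/3)   1               exp(-2*I*pi/3)  exp(2*I*pi/3) 
  chi_7          1             exp(-4*I*pi/9)  exp(-8*I*pi/9)  exp(2*I*pi/3)   exp(2*I*pi/9)   exp(-2*I*pi/9)  exp(-2*I*pi/3)  exp(8*I*pi/9)   exp(4*I*pi/9) 
  chi_8          1             exp(-2*I*pi/9)  exp(-4*I*pi/9)  exp(-2*I*pi/3)  exp(-8*I*pi/9)  exp(8*I*pi/9)   exp(2*I*pi/3)   exp(4*I*pi/9)   exp(2*I*pi/9) 

Spot check: chi_0(8) = zeta_9^(0*8) = zeta_9^0 = 1.

Derivation: Z/9Z is abelian, so all 9 irreducible complex representations are 1-dimensional. They are given by chi_k(m) = zeta_9^(k*m) for k = 0,...,8. Row orthogonality: sum_m chi_k(m) conj(chi_l(m)) = 9 * [k = l].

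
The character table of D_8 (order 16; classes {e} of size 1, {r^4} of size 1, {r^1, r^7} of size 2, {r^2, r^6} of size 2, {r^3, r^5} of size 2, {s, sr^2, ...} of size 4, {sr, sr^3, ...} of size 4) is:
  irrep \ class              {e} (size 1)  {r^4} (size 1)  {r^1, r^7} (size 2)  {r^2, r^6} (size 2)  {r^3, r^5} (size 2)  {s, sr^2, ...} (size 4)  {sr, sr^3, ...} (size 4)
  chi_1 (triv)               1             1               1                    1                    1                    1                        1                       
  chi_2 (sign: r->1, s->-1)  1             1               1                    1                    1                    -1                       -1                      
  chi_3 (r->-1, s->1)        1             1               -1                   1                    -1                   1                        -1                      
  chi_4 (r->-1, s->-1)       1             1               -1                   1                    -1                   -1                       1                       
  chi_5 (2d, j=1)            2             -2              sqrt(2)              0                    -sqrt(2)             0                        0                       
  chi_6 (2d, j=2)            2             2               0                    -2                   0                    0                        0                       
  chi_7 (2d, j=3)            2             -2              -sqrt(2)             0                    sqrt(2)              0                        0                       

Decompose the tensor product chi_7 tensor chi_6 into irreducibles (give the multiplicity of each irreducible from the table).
chi_7 tensor chi_6 = chi_5 + chi_7 (all other irreducibles have multiplicity 0).

Derivation: The character of a tensor product is the pointwise product (chi_7 * chi_6)(C) = chi_7(C) * chi_6(C):
  {e}: (2)*(2), {r^4}: (-2)*(2), {r^1, r^7}: (-sqrt(2))*(0), {r^2, r^6}: (0)*(-2), {r^3, r^5}: (sqrt(2))*(0), {s, sr^2, ...}: (0)*(0), {sr, sr^3, ...}: (0)*(0)
so (chi_7 * chi_6) takes values
  {e} -> 4, {r^4} -> -4, {r^1, r^7} -> 0, {r^2, r^6} -> 0, {r^3, r^5} -> 0, {s, sr^2, ...} -> 0, {sr, sr^3, ...} -> 0.
Now take the inner product of this character with each irreducible chi from the table, <chi_7*chi_6, chi> = (1/16) sum_C |C| (chi_7*chi_6)(C) conj(chi(C)):
  <chi_7*chi_6, chi_1> = (1/16)[1*(4)*conj(1) + 1*(-4)*conj(1) + 2*(0)*conj(1) + 2*(0)*conj(1) + 2*(0)*conj(1) + 4*(0)*conj(1) + 4*(0)*conj(1)]
      = (1/16)[(4) + (-4) + (0) + (0) + (0) + (0) + (0)] = 0/16 = 0
  <chi_7*chi_6, chi_2> = (1/16)[1*(4)*conj(1) + 1*(-4)*conj(1) + 2*(0)*conj(1) + 2*(0)*conj(1) + 2*(0)*conj(1) + 4*(0)*conj(-1) + 4*(0)*conj(-1)]
      = (1/16)[(4) + (-4) + (0) + (0) + (0) + (0) + (0)] = 0/16 = 0
  <chi_7*chi_6, chi_3> = (1/16)[1*(4)*conj(1) + 1*(-4)*conj(1) + 2*(0)*conj(-1) + 2*(0)*conj(1) + 2*(0)*conj(-1) + 4*(0)*conj(1) + 4*(0)*conj(-1)]
      = (1/16)[(4) + (-4) + (0) + (0) + (0) + (0) + (0)] = 0/16 = 0
  <chi_7*chi_6, chi_4> = (1/16)[1*(4)*conj(1) + 1*(-4)*conj(1) + 2*(0)*conj(-1) + 2*(0)*conj(1) + 2*(0)*conj(-1) + 4*(0)*conj(-1) + 4*(0)*conj(1)]
      = (1/16)[(4) + (-4) + (0) + (0) + (0) + (0) + (0)] = 0/16 = 0
  <chi_7*chi_6, chi_5> = (1/16)[1*(4)*conj(2) + 1*(-4)*conj(-2) + 2*(0)*conj(sqrt(2)) + 2*(0)*conj(0) + 2*(0)*conj(-sqrt(2)) + 4*(0)*conj(0) + 4*(0)*conj(0)]
      = (1/16)[(8) + (8) + (0) + (0) + (0) + (0) + (0)] = 16/16 = 1
  <chi_7*chi_6, chi_6> = (1/16)[1*(4)*conj(2) + 1*(-4)*conj(2) + 2*(0)*conj(0) + 2*(0)*conj(-2) + 2*(0)*conj(0) + 4*(0)*conj(0) + 4*(0)*conj(0)]
      = (1/16)[(8) + (-8) + (0) + (0) + (0) + (0) + (0)] = 0/16 = 0
  <chi_7*chi_6, chi_7> = (1/16)[1*(4)*conj(2) + 1*(-4)*conj(-2) + 2*(0)*conj(-sqrt(2)) + 2*(0)*conj(0) + 2*(0)*conj(sqrt(2)) + 4*(0)*conj(0) + 4*(0)*conj(0)]
      = (1/16)[(8) + (8) + (0) + (0) + (0) + (0) + (0)] = 16/16 = 1
Hence the multiplicities are chi_5: 1, chi_7: 1. Dimension check: dim(chi_7)*dim(chi_6) = 2*2 = 4 and sum (mult * dim) = 1*2 + 1*2 = 4.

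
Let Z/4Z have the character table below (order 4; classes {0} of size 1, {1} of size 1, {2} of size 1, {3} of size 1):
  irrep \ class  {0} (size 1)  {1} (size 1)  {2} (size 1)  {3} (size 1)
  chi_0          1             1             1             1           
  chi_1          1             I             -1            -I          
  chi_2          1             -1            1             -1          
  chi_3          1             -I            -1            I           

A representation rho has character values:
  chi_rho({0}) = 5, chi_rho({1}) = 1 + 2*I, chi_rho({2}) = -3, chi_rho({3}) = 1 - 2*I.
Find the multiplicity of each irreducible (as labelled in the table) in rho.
Multiplicities: chi_0: 1, chi_1: 3, chi_2: 0, chi_3: 1.

Justification: Use <chi_rho, chi> = (1/|G|) sum_C |C| * chi_rho(C) * conj(chi(C)) with |G| = 4 for each irreducible chi in the table:
  <chi_rho, chi_0> = (1/4)[1*(5)*conj(1) + 1*(1 + 2*I)*conj(1) + 1*(-3)*conj(1) + 1*(1 - 2*I)*conj(1)]
      = (1/4)[(5) + (1 + 2*I) + (-3) + (1 - 2*I)] = 4/4 = 1
  <chi_rho, chi_1> = (1/4)[1*(5)*conj(1) + 1*(1 + 2*I)*conj(I) + 1*(-3)*conj(-1) + 1*(1 - 2*I)*conj(-I)]
      = (1/4)[(5) + (2 - I) + (3) + (2 + I)] = 12/4 = 3
  <chi_rho, chi_2> = (1/4)[1*(5)*conj(1) + 1*(1 + 2*I)*conj(-1) + 1*(-3)*conj(1) + 1*(1 - 2*I)*conj(-1)]
      = (1/4)[(5) + (-1 - 2*I) + (-3) + (-1 + 2*I)] = 0/4 = 0
  <chi_rho, chi_3> = (1/4)[1*(5)*conj(1) + 1*(1 + 2*I)*conj(-I) + 1*(-3)*conj(-1) + 1*(1 - 2*I)*conj(I)]
      = (1/4)[(5) + (-2 + I) + (3) + (-2 - I)] = 4/4 = 1
(Exp terms are combined using exp(i*s)*conj(exp(i*t)) = exp(i*(s-t)), and sums of them are collapsed using the identity that for every m > 1 the m distinct m-th roots of unity sum to 0, e.g. 1 + exp(2*I*pi/3) + exp(-2*I*pi/3) = 0.)
Dimension check: dim(rho) = sum (mult * dim) = 1*1 + 3*1 + 0*1 + 1*1 = 5 = chi_rho(e) = 5.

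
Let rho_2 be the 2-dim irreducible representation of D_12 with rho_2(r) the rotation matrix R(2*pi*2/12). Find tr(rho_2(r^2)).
chi_{rho_2}(r^2) = 2*cos(2*pi*2*2/12) = -1

Argument: rho_2(r^2) is rotation by angle 2*pi*2*2/12, whose trace is 2*cos(2*pi*2*2/12) = -1.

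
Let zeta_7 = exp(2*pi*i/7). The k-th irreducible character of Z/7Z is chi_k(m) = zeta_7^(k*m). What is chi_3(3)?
chi_3(3) = zeta_7^9 = exp(4*I*pi/7)

Solution. chi_3(3) = zeta_7^(3*3) = zeta_7^9. Since zeta_7^7 = 1, this equals zeta_7^2 = exp(2*pi*i*2/7) = exp(4*I*pi/7).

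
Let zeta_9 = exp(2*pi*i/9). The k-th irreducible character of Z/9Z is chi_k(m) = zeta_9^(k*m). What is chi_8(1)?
chi_8(1) = zeta_9^8 = exp(-2*I*pi/9)

Details: chi_8(1) = zeta_9^(8*1) = zeta_9^8. Since zeta_9^9 = 1, this equals zeta_9^8 = exp(2*pi*i*8/9) = exp(-2*I*pi/9).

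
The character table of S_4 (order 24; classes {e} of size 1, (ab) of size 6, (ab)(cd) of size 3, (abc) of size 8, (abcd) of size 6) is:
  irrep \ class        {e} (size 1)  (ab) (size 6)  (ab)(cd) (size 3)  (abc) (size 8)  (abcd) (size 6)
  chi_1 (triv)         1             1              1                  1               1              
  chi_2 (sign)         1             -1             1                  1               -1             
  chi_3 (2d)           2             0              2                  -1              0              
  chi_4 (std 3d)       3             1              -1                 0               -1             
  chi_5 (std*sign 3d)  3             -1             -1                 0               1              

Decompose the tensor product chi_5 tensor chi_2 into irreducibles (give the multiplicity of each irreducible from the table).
chi_5 tensor chi_2 = chi_4 (all other irreducibles have multiplicity 0).

Details: The character of a tensor product is the pointwise product (chi_5 * chi_2)(C) = chi_5(C) * chi_2(C):
  {e}: (3)*(1), (ab): (-1)*(-1), (ab)(cd): (-1)*(1), (abc): (0)*(1), (abcd): (1)*(-1)
so (chi_5 * chi_2) takes values
  {e} -> 3, (ab) -> 1, (ab)(cd) -> -1, (abc) -> 0, (abcd) -> -1.
Now take the inner product of this character with each irreducible chi from the table, <chi_5*chi_2, chi> = (1/24) sum_C |C| (chi_5*chi_2)(C) conj(chi(C)):
  <chi_5*chi_2, chi_1> = (1/24)[1*(3)*conj(1) + 6*(1)*conj(1) + 3*(-1)*conj(1) + 8*(0)*conj(1) + 6*(-1)*conj(1)]
      = (1/24)[(3) + (6) + (-3) + (0) + (-6)] = 0/24 = 0
  <chi_5*chi_2, chi_2> = (1/24)[1*(3)*conj(1) + 6*(1)*conj(-1) + 3*(-1)*conj(1) + 8*(0)*conj(1) + 6*(-1)*conj(-1)]
      = (1/24)[(3) + (-6) + (-3) + (0) + (6)] = 0/24 = 0
  <chi_5*chi_2, chi_3> = (1/24)[1*(3)*conj(2) + 6*(1)*conj(0) + 3*(-1)*conj(2) + 8*(0)*conj(-1) + 6*(-1)*conj(0)]
      = (1/24)[(6) + (0) + (-6) + (0) + (0)] = 0/24 = 0
  <chi_5*chi_2, chi_4> = (1/24)[1*(3)*conj(3) + 6*(1)*conj(1) + 3*(-1)*conj(-1) + 8*(0)*conj(0) + 6*(-1)*conj(-1)]
      = (1/24)[(9) + (6) + (3) + (0) + (6)] = 24/24 = 1
  <chi_5*chi_2, chi_5> = (1/24)[1*(3)*conj(3) + 6*(1)*conj(-1) + 3*(-1)*conj(-1) + 8*(0)*conj(0) + 6*(-1)*conj(1)]
      = (1/24)[(9) + (-6) + (3) + (0) + (-6)] = 0/24 = 0
Hence the multiplicities are chi_4: 1. Dimension check: dim(chi_5)*dim(chi_2) = 3*1 = 3 and sum (mult * dim) = 1*3 = 3.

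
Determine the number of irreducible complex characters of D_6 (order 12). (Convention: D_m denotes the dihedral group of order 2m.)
6

Explanation: The number of irreducible complex representations of a finite group equals its number of conjugacy classes. D_6 has 6 conjugacy classes (n/2 + 3 for n even), so D_6 (order 12) has exactly 6 irreducible complex representations.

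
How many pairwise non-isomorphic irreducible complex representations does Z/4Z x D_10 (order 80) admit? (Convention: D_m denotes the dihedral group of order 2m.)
32

Reasoning: The number of irreducible complex representations of a finite group equals its number of conjugacy classes. For a direct product, #classes(G x H) = #classes(G) * #classes(H). Z/4Z has 4 classes (abelian), D_10 has 8 classes, so 4 * 8 = 32, so Z/4Z x D_10 (order 80) has exactly 32 irreducible complex representations.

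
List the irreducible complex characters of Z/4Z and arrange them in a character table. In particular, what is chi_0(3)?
Character table of Z/4Z (irreps indexed chi_0,...,chi_3 with chi_k(m) = zeta_4^(k*m), zeta_4 = exp(2*pi*i/4)):
  irrep \ class  {0} (size 1)  {1} (size 1)  {2} (size 1)  {3} (size 1)
  chi_0          1             1             1             1           
  chi_1          1             I             -1            -I          
  chi_2          1             -1            1             -1          
  chi_3          1             -I            -1            I           

Spot check: chi_0(3) = zeta_4^(0*3) = zeta_4^0 = 1.

Reasoning: Z/4Z is abelian, so all 4 irreducible complex representations are 1-dimensional. They are given by chi_k(m) = zeta_4^(k*m) for k = 0,...,3. Row orthogonality: sum_m chi_k(m) conj(chi_l(m)) = 4 * [k = l].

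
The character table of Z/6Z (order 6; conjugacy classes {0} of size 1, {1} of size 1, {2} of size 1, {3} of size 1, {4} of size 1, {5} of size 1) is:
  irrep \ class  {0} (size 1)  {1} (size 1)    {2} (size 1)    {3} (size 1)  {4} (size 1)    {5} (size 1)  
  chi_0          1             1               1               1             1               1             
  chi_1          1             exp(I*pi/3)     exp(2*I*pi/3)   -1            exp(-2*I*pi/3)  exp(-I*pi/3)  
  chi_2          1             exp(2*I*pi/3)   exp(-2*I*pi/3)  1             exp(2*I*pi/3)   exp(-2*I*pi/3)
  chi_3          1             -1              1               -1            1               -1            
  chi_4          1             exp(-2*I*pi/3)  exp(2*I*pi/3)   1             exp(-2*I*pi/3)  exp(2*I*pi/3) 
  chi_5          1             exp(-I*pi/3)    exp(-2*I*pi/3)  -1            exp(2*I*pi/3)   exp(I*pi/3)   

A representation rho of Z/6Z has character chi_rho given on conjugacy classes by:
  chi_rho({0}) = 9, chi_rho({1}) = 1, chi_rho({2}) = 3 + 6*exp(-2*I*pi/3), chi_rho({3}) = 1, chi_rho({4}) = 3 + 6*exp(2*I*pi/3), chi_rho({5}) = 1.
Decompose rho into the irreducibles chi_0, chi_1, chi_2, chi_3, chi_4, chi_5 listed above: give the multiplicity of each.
Multiplicities: chi_0: 2, chi_1: 0, chi_2: 3, chi_3: 1, chi_4: 0, chi_5: 3.

Derivation: Use <chi_rho, chi> = (1/|G|) sum_C |C| * chi_rho(C) * conj(chi(C)) with |G| = 6 for each irreducible chi in the table:
  <chi_rho, chi_0> = (1/6)[1*(9)*conj(1) + 1*(1)*conj(1) + 1*(3 + 6*exp(-2*I*pi/3))*conj(1) + 1*(1)*conj(1) + 1*(3 + 6*exp(2*I*pi/3))*conj(1) + 1*(1)*conj(1)]
      = (1/6)[(9) + (1) + (3 + 6*exp(-2*I*pi/3)) + (1) + (3 + 6*exp(2*I*pi/3)) + (1)] = 12/6 = 2
  <chi_rho, chi_1> = (1/6)[1*(9)*conj(1) + 1*(1)*conj(exp(I*pi/3)) + 1*(3 + 6*exp(-2*I*pi/3))*conj(exp(2*I*pi/3)) + 1*(1)*conj(-1) + 1*(3 + 6*exp(2*I*pi/3))*conj(exp(-2*I*pi/3)) + 1*(1)*conj(exp(-I*pi/3))]
      = (1/6)[(9) + (3*exp(-2*I*pi/3) + exp(-I*pi/3) + 3*exp(I*pi/3)) + (3*exp(-2*I*pi/3) + 6*exp(2*I*pi/3)) + (-1) + (6*exp(-2*I*pi/3) + 3*exp(2*I*pi/3)) + (3*exp(-I*pi/3) + exp(I*pi/3) + 3*exp(2*I*pi/3))] = 0/6 = 0
  <chi_rho, chi_2> = (1/6)[1*(9)*conj(1) + 1*(1)*conj(exp(2*I*pi/3)) + 1*(3 + 6*exp(-2*I*pi/3))*conj(exp(-2*I*pi/3)) + 1*(1)*conj(1) + 1*(3 + 6*exp(2*I*pi/3))*conj(exp(2*I*pi/3)) + 1*(1)*conj(exp(-2*I*pi/3))]
      = (1/6)[(9) + (exp(-2*I*pi/3)) + (6 + 3*exp(2*I*pi/3)) + (1) + (6 + 3*exp(-2*I*pi/3)) + (exp(2*I*pi/3))] = 18/6 = 3
  <chi_rho, chi_3> = (1/6)[1*(9)*conj(1) + 1*(1)*conj(-1) + 1*(3 + 6*exp(-2*I*pi/3))*conj(1) + 1*(1)*conj(-1) + 1*(3 + 6*exp(2*I*pi/3))*conj(1) + 1*(1)*conj(-1)]
      = (1/6)[(9) + (-1) + (3 + 6*exp(-2*I*pi/3)) + (-1) + (3 + 6*exp(2*I*pi/3)) + (-1)] = 6/6 = 1
  <chi_rho, chi_4> = (1/6)[1*(9)*conj(1) + 1*(1)*conj(exp(-2*I*pi/3)) + 1*(3 + 6*exp(-2*I*pi/3))*conj(exp(2*I*pi/3)) + 1*(1)*conj(1) + 1*(3 + 6*exp(2*I*pi/3))*conj(exp(-2*I*pi/3)) + 1*(1)*conj(exp(2*I*pi/3))]
      = (1/6)[(9) + (3*exp(-2*I*pi/3) + exp(2*I*pi/3) + 3*exp(I*pi/3)) + (3*exp(-2*I*pi/3) + 6*exp(2*I*pi/3)) + (1) + (6*exp(-2*I*pi/3) + 3*exp(2*I*pi/3)) + (3*exp(-I*pi/3) + exp(-2*I*pi/3) + 3*exp(2*I*pi/3))] = 0/6 = 0
  <chi_rho, chi_5> = (1/6)[1*(9)*conj(1) + 1*(1)*conj(exp(-I*pi/3)) + 1*(3 + 6*exp(-2*I*pi/3))*conj(exp(-2*I*pi/3)) + 1*(1)*conj(-1) + 1*(3 + 6*exp(2*I*pi/3))*conj(exp(2*I*pi/3)) + 1*(1)*conj(exp(I*pi/3))]
      = (1/6)[(9) + (exp(I*pi/3)) + (6 + 3*exp(2*I*pi/3)) + (-1) + (6 + 3*exp(-2*I*pi/3)) + (exp(-I*pi/3))] = 18/6 = 3
(Exp terms are combined using exp(i*s)*conj(exp(i*t)) = exp(i*(s-t)), and sums of them are collapsed using the identity that for every m > 1 the m distinct m-th roots of unity sum to 0, e.g. 1 + exp(2*I*pi/3) + exp(-2*I*pi/3) = 0.)
Dimension check: dim(rho) = sum (mult * dim) = 2*1 + 0*1 + 3*1 + 1*1 + 0*1 + 3*1 = 9 = chi_rho(e) = 9.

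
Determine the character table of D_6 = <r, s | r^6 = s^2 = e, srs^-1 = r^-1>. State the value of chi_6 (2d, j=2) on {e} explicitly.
Conjugacy classes: {e} of size 1, {r^3} of size 1, {r^1, r^5} of size 2, {r^2, r^4} of size 2, {s, sr^2, ...} of size 3, {sr, sr^3, ...} of size 3.
Character table:
  irrep \ class              {e} (size 1)  {r^3} (size 1)  {r^1, r^5} (size 2)  {r^2, r^4} (size 2)  {s, sr^2, ...} (size 3)  {sr, sr^3, ...} (size 3)
  chi_1 (triv)               1             1               1                    1                    1                        1                       
  chi_2 (sign: r->1, s->-1)  1             1               1                    1                    -1                       -1                      
  chi_3 (r->-1, s->1)        1             -1              -1                   1                    1                        -1                      
  chi_4 (r->-1, s->-1)       1             -1              -1                   1                    -1                       1                       
  chi_5 (2d, j=1)            2             -2              1                    -1                   0                        0                       
  chi_6 (2d, j=2)            2             2               -1                   -1                   0                        0                       

Spot check: chi_6 (2d, j=2) on {e} = 2.

Solution. D_6 has order 2*6 = 12 with 6 conjugacy classes, hence 6 irreducibles. Sum of squared dims 1 + 1 + 1 + 1 + 4 + 4 = 12 = |G|. Linear characters come from the abelianisation; the 2-dimensional irreps have character r^k -> 2*cos(2*pi*j*k/6), reflections -> 0.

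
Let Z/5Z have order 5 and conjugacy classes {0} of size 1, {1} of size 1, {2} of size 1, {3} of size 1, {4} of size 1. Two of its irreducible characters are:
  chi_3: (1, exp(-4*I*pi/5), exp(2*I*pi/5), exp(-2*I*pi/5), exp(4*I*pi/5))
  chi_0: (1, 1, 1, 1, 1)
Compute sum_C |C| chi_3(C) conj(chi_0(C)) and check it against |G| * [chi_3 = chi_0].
Sum = 0; so <chi_3, chi_0> = 0 (distinct irreducibles are orthogonal).

Derivation: Compute term by term over conjugacy classes (|C| * chi_3(C) * conj(chi_0(C))):
  1*(1)*conj(1) + 1*(exp(-4*I*pi/5))*conj(1) + 1*(exp(2*I*pi/5))*conj(1) + 1*(exp(-2*I*pi/5))*conj(1) + 1*(exp(4*I*pi/5))*conj(1)
  = (1) + (exp(-4*I*pi/5)) + (exp(2*I*pi/5)) + (exp(-2*I*pi/5)) + (exp(4*I*pi/5))
  = 0.
(Exp terms are combined using exp(i*s)*conj(exp(i*t)) = exp(i*(s-t)), and sums of them are collapsed using the identity that for every m > 1 the m distinct m-th roots of unity sum to 0, e.g. 1 + exp(2*I*pi/3) + exp(-2*I*pi/3) = 0.)
Dividing by |G| = 5 gives 0/5 = 0, matching the row-orthogonality relation <chi_3, chi_0> = [chi_3 = chi_0].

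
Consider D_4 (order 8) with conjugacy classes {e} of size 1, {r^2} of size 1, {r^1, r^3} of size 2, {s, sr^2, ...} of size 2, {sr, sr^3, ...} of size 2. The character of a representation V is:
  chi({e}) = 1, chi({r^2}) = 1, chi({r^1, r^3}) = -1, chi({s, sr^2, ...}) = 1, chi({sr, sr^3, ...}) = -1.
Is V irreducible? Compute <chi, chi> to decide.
Irreducible: <chi, chi> = 1.

Proof sketch: <chi, chi> = (1/|G|) sum_C |C| * |chi(C)|^2 = (1/8)[1*|1|^2 + 1*|1|^2 + 2*|-1|^2 + 2*|1|^2 + 2*|-1|^2]
  = (1/8)[(1) + (1) + (2) + (2) + (2)] = 8/8 = 1.
A character is irreducible iff <chi, chi> = 1, so this representation is irreducible.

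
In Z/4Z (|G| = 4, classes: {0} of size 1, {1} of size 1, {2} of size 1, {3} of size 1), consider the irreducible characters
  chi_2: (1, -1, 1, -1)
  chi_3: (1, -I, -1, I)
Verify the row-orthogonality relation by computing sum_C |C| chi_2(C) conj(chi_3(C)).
Sum = 0; so <chi_2, chi_3> = 0 (distinct irreducibles are orthogonal).

Details: Compute term by term over conjugacy classes (|C| * chi_2(C) * conj(chi_3(C))):
  1*(1)*conj(1) + 1*(-1)*conj(-I) + 1*(1)*conj(-1) + 1*(-1)*conj(I)
  = (1) + (-I) + (-1) + (I)
  = 0.
(Exp terms are combined using exp(i*s)*conj(exp(i*t)) = exp(i*(s-t)), and sums of them are collapsed using the identity that for every m > 1 the m distinct m-th roots of unity sum to 0, e.g. 1 + exp(2*I*pi/3) + exp(-2*I*pi/3) = 0.)
Dividing by |G| = 4 gives 0/4 = 0, matching the row-orthogonality relation <chi_2, chi_3> = [chi_2 = chi_3].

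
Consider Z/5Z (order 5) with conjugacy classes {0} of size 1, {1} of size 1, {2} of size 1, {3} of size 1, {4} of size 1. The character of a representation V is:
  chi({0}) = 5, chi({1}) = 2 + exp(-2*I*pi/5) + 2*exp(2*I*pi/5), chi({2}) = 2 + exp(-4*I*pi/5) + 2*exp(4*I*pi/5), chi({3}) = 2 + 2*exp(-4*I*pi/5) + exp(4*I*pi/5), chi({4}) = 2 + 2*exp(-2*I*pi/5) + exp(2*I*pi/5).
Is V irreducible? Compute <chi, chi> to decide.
Not irreducible (reducible): <chi, chi> = 9 > 1.

Explanation: <chi, chi> = (1/|G|) sum_C |C| * |chi(C)|^2 = (1/5)[1*|5|^2 + 1*|2 + exp(-2*I*pi/5) + 2*exp(2*I*pi/5)|^2 + 1*|2 + exp(-4*I*pi/5) + 2*exp(4*I*pi/5)|^2 + 1*|2 + 2*exp(-4*I*pi/5) + exp(4*I*pi/5)|^2 + 1*|2 + 2*exp(-2*I*pi/5) + exp(2*I*pi/5)|^2]
  = (1/5)[(25) + (9 + 6*exp(-2*I*pi/5) + 2*exp(-4*I*pi/5) + 2*exp(4*I*pi/5) + 6*exp(2*I*pi/5)) + (9 + 6*exp(-4*I*pi/5) + 2*exp(-2*I*pi/5) + 2*exp(2*I*pi/5) + 6*exp(4*I*pi/5)) + (9 + 6*exp(-4*I*pi/5) + 2*exp(-2*I*pi/5) + 2*exp(2*I*pi/5) + 6*exp(4*I*pi/5)) + (9 + 6*exp(-2*I*pi/5) + 2*exp(-4*I*pi/5) + 2*exp(4*I*pi/5) + 6*exp(2*I*pi/5))] = 45/5 = 9.
(Exp terms are combined using exp(i*s)*conj(exp(i*t)) = exp(i*(s-t)), and sums of them are collapsed using the identity that for every m > 1 the m distinct m-th roots of unity sum to 0, e.g. 1 + exp(2*I*pi/3) + exp(-2*I*pi/3) = 0.)
A character is irreducible iff <chi, chi> = 1, so this representation is reducible.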